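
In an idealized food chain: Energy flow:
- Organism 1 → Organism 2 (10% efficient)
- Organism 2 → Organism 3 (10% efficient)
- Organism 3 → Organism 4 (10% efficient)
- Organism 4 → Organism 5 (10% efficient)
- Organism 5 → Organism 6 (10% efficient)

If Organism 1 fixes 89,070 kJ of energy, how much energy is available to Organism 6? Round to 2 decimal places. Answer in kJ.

Organism 2: 89070 × 0.1 = 8907 kJ
Organism 3: 8907 × 0.1 = 890.7 kJ
Organism 4: 890.7 × 0.1 = 89.07 kJ
Organism 5: 89.07 × 0.1 = 8.907 kJ
Organism 6: 8.907 × 0.1 = 0.8907 kJ

0.89 kJ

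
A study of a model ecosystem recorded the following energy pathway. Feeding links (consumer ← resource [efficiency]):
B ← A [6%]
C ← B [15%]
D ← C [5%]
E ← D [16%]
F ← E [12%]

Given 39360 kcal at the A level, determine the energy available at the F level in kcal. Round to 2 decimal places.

B: 39360 × 0.06 = 2361.6 kcal
C: 2361.6 × 0.15 = 354.24 kcal
D: 354.24 × 0.05 = 17.712 kcal
E: 17.712 × 0.16 = 2.83392 kcal
F: 2.83392 × 0.12 = 0.3400704 kcal

0.34 kcal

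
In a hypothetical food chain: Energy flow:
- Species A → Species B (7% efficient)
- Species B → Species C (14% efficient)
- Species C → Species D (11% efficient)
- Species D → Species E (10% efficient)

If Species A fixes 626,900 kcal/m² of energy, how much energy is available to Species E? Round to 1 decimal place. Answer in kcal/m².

Species B: 626900 × 0.07 = 43883 kcal/m²
Species C: 43883 × 0.14 = 6143.62 kcal/m²
Species D: 6143.62 × 0.11 = 675.7982 kcal/m²
Species E: 675.7982 × 0.1 = 67.57982 kcal/m²

67.6 kcal/m²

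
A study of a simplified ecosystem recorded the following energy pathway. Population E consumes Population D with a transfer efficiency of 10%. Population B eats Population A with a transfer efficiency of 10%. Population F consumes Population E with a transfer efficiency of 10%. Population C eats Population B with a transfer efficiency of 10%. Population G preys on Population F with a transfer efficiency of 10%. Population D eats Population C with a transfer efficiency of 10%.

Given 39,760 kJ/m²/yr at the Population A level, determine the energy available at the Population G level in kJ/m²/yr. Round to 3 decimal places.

Population B: 39760 × 0.1 = 3976 kJ/m²/yr
Population C: 3976 × 0.1 = 397.6 kJ/m²/yr
Population D: 397.6 × 0.1 = 39.76 kJ/m²/yr
Population E: 39.76 × 0.1 = 3.976 kJ/m²/yr
Population F: 3.976 × 0.1 = 0.3976 kJ/m²/yr
Population G: 0.3976 × 0.1 = 0.03976 kJ/m²/yr

0.040 kJ/m²/yr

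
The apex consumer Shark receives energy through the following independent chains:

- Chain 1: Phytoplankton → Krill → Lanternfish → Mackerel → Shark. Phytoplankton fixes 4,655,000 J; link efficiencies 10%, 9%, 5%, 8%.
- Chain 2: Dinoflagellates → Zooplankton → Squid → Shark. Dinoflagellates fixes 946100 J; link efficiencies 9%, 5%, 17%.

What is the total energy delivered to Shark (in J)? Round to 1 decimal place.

891.3 J

Chain 1: 4655000 × 0.1 × 0.09 × 0.05 × 0.08 = 167.58 J
Chain 2: 946100 × 0.09 × 0.05 × 0.17 = 723.7665 J
Total at Shark: 167.58 + 723.7665 = 891.3465 J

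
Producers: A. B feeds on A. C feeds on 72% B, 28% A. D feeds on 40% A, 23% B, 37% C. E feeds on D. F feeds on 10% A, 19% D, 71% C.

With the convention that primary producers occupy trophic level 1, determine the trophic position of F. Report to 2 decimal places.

3.58

B: 1 + 1 = 2
C: 1 + (0.72×2 + 0.28×1) = 2.72
D: 1 + (0.4×1 + 0.23×2 + 0.37×2.72) = 2.8664
E: 1 + 2.8664 = 3.8664
F: 1 + (0.1×1 + 0.19×2.8664 + 0.71×2.72) = 3.575816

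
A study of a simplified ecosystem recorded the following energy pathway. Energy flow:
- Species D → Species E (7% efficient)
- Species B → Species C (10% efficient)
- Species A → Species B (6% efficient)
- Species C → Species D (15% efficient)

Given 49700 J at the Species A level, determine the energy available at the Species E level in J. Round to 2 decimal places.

3.13 J

Species B: 49700 × 0.06 = 2982 J
Species C: 2982 × 0.1 = 298.2 J
Species D: 298.2 × 0.15 = 44.73 J
Species E: 44.73 × 0.07 = 3.1311 J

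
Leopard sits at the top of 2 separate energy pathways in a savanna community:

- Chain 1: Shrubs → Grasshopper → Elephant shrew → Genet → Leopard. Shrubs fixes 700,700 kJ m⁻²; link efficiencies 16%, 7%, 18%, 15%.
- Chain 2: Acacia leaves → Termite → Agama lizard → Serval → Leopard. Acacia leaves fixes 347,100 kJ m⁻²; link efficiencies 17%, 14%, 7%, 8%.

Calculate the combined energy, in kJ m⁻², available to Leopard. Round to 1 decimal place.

258.2 kJ m⁻²

Chain 1: 700700 × 0.16 × 0.07 × 0.18 × 0.15 = 211.89168 kJ m⁻²
Chain 2: 347100 × 0.17 × 0.14 × 0.07 × 0.08 = 46.261488 kJ m⁻²
Total at Leopard: 211.89168 + 46.261488 = 258.153168 kJ m⁻²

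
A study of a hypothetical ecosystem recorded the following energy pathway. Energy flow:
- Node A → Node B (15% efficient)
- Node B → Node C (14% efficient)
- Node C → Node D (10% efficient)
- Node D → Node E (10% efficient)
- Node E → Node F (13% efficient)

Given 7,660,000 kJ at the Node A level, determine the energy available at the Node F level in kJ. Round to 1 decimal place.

Node B: 7660000 × 0.15 = 1149000 kJ
Node C: 1149000 × 0.14 = 160860 kJ
Node D: 160860 × 0.1 = 16086 kJ
Node E: 16086 × 0.1 = 1608.6 kJ
Node F: 1608.6 × 0.13 = 209.118 kJ

209.1 kJ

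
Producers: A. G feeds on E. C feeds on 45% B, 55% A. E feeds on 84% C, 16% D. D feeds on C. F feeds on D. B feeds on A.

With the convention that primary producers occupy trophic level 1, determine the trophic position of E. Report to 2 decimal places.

B: 1 + 1 = 2
C: 1 + (0.45×2 + 0.55×1) = 2.45
D: 1 + 2.45 = 3.45
E: 1 + (0.84×2.45 + 0.16×3.45) = 3.61
F: 1 + 3.45 = 4.45
G: 1 + 3.61 = 4.61

3.61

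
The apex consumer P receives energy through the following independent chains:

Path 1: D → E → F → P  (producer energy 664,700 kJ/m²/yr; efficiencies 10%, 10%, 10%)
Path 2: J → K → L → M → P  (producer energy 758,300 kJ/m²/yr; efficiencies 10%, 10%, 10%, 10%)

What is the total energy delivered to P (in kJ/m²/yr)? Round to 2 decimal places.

740.53 kJ/m²/yr

Path 1: 664700 × 0.1 × 0.1 × 0.1 = 664.7 kJ/m²/yr
Path 2: 758300 × 0.1 × 0.1 × 0.1 × 0.1 = 75.83 kJ/m²/yr
Total at P: 664.7 + 75.83 = 740.53 kJ/m²/yr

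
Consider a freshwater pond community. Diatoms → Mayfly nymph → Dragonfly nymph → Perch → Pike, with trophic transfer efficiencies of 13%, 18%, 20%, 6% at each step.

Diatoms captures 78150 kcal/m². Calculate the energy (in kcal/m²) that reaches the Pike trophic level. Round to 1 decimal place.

Mayfly nymph: 78150 × 0.13 = 10159.5 kcal/m²
Dragonfly nymph: 10159.5 × 0.18 = 1828.71 kcal/m²
Perch: 1828.71 × 0.2 = 365.742 kcal/m²
Pike: 365.742 × 0.06 = 21.94452 kcal/m²

21.9 kcal/m²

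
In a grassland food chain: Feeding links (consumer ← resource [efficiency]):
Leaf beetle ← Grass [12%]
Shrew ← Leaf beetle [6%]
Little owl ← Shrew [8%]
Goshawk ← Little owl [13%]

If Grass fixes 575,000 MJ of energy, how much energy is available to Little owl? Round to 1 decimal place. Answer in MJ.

Leaf beetle: 575000 × 0.12 = 69000 MJ
Shrew: 69000 × 0.06 = 4140 MJ
Little owl: 4140 × 0.08 = 331.2 MJ

331.2 MJ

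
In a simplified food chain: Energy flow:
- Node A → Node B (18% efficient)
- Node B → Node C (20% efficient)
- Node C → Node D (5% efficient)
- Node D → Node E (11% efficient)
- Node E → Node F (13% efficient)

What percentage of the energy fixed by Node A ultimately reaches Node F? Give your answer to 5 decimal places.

Product of link efficiencies: 0.18 × 0.2 × 0.05 × 0.11 × 0.13 = 0.00002574
As a percentage: 0.00002574 × 100 = 0.00257%

0.00257%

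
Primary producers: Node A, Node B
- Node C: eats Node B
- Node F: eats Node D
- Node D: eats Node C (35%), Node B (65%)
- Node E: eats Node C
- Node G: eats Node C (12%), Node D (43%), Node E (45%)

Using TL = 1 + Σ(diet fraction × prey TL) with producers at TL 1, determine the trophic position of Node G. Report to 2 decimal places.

Node C: 1 + 1 = 2
Node D: 1 + (0.35×2 + 0.65×1) = 2.35
Node E: 1 + 2 = 3
Node F: 1 + 2.35 = 3.35
Node G: 1 + (0.12×2 + 0.43×2.35 + 0.45×3) = 3.6005

3.60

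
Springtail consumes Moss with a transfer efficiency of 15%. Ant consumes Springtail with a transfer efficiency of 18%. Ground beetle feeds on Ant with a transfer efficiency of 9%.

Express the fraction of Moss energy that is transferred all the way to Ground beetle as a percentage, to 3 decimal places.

Product of link efficiencies: 0.15 × 0.18 × 0.09 = 0.00243
As a percentage: 0.00243 × 100 = 0.243%

0.243%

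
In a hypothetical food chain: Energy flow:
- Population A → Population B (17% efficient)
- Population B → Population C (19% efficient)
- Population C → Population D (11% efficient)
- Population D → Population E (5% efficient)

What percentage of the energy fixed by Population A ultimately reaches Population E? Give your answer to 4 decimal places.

0.0178%

Product of link efficiencies: 0.17 × 0.19 × 0.11 × 0.05 = 0.00017765
As a percentage: 0.00017765 × 100 = 0.0178%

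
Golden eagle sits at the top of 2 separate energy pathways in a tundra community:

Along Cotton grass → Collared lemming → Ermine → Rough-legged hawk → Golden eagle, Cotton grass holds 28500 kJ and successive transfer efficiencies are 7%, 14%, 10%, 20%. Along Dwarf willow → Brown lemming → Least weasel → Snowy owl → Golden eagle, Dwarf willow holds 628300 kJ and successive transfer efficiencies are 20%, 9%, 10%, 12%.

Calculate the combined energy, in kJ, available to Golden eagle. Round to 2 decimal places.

141.30 kJ

Via Cotton grass: 28500 × 0.07 × 0.14 × 0.1 × 0.2 = 5.586 kJ
Via Dwarf willow: 628300 × 0.2 × 0.09 × 0.1 × 0.12 = 135.7128 kJ
Total at Golden eagle: 5.586 + 135.7128 = 141.2988 kJ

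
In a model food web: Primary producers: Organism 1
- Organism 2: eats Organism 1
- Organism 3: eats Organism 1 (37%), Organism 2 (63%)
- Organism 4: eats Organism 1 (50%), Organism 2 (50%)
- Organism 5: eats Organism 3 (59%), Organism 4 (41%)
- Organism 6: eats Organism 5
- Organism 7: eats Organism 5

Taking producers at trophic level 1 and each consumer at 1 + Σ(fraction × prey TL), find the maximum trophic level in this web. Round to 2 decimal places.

Organism 2: 1 + 1 = 2
Organism 3: 1 + (0.37×1 + 0.63×2) = 2.63
Organism 4: 1 + (0.5×1 + 0.5×2) = 2.5
Organism 5: 1 + (0.59×2.63 + 0.41×2.5) = 3.5767
Organism 6: 1 + 3.5767 = 4.5767
Organism 7: 1 + 3.5767 = 4.5767

4.58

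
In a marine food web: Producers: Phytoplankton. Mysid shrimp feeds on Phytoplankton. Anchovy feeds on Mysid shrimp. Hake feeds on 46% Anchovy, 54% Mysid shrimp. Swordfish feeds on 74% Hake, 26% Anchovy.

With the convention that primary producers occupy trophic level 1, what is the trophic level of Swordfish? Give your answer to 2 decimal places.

4.34

Mysid shrimp: 1 + 1 = 2
Anchovy: 1 + 2 = 3
Hake: 1 + (0.46×3 + 0.54×2) = 3.46
Swordfish: 1 + (0.74×3.46 + 0.26×3) = 4.3404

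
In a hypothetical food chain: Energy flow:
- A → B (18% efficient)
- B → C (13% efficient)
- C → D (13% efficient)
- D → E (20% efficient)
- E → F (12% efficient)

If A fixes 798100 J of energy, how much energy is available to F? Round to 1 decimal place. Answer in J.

58.3 J

B: 798100 × 0.18 = 143658 J
C: 143658 × 0.13 = 18675.54 J
D: 18675.54 × 0.13 = 2427.8202 J
E: 2427.8202 × 0.2 = 485.56404 J
F: 485.56404 × 0.12 = 58.2676848 J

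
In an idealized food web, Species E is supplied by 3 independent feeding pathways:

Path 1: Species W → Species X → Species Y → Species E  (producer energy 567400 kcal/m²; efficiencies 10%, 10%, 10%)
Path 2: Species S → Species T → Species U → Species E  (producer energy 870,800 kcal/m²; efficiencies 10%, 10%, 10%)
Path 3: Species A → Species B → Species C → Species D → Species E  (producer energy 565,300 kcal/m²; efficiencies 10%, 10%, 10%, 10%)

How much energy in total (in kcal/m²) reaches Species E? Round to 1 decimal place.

Path 1: 567400 × 0.1 × 0.1 × 0.1 = 567.4 kcal/m²
Path 2: 870800 × 0.1 × 0.1 × 0.1 = 870.8 kcal/m²
Path 3: 565300 × 0.1 × 0.1 × 0.1 × 0.1 = 56.53 kcal/m²
Total at Species E: 567.4 + 870.8 + 56.53 = 1494.73 kcal/m²

1494.7 kcal/m²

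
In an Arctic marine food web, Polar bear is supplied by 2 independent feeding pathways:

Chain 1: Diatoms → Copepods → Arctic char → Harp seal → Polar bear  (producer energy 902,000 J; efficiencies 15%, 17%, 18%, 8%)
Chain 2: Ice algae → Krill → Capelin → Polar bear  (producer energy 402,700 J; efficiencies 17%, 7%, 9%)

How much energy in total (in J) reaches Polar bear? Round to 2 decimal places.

762.51 J

Chain 1: 902000 × 0.15 × 0.17 × 0.18 × 0.08 = 331.2144 J
Chain 2: 402700 × 0.17 × 0.07 × 0.09 = 431.2917 J
Total at Polar bear: 331.2144 + 431.2917 = 762.5061 J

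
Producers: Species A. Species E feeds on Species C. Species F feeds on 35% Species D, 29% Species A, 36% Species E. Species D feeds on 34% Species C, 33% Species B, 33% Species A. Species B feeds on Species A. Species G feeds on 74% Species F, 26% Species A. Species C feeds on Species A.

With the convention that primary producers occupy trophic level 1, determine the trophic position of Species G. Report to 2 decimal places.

3.71

Species B: 1 + 1 = 2
Species C: 1 + 1 = 2
Species D: 1 + (0.34×2 + 0.33×2 + 0.33×1) = 2.67
Species E: 1 + 2 = 3
Species F: 1 + (0.35×2.67 + 0.29×1 + 0.36×3) = 3.3045
Species G: 1 + (0.74×3.3045 + 0.26×1) = 3.70533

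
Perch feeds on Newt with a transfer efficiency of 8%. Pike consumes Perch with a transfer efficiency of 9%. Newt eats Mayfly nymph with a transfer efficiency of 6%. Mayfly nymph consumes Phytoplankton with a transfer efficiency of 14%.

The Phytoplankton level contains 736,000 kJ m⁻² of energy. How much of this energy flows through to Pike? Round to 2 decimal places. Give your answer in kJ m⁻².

Mayfly nymph: 736000 × 0.14 = 103040 kJ m⁻²
Newt: 103040 × 0.06 = 6182.4 kJ m⁻²
Perch: 6182.4 × 0.08 = 494.592 kJ m⁻²
Pike: 494.592 × 0.09 = 44.51328 kJ m⁻²

44.51 kJ m⁻²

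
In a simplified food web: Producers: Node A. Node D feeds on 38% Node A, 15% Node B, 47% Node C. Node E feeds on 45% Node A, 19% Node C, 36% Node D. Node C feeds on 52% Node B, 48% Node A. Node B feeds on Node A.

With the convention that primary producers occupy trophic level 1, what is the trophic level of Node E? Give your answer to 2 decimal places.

2.96

Node B: 1 + 1 = 2
Node C: 1 + (0.52×2 + 0.48×1) = 2.52
Node D: 1 + (0.38×1 + 0.15×2 + 0.47×2.52) = 2.8644
Node E: 1 + (0.45×1 + 0.19×2.52 + 0.36×2.8644) = 2.959984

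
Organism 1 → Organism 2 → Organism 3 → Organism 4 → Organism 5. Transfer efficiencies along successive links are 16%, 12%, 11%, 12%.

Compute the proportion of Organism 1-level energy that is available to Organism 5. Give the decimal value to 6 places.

0.000253

Product of link efficiencies: 0.16 × 0.12 × 0.11 × 0.12 = 0.00025344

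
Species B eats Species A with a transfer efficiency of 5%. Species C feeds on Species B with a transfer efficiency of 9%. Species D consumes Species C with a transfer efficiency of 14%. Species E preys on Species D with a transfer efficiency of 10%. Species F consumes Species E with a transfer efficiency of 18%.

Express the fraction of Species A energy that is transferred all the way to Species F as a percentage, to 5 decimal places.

0.00113%

Product of link efficiencies: 0.05 × 0.09 × 0.14 × 0.1 × 0.18 = 0.00001134
As a percentage: 0.00001134 × 100 = 0.00113%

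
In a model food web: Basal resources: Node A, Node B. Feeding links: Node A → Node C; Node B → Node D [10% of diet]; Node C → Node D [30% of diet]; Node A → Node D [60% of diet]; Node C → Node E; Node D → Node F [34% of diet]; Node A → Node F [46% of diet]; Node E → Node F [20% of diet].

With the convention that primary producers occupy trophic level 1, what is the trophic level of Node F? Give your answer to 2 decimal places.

Node C: 1 + 1 = 2
Node D: 1 + (0.1×1 + 0.3×2 + 0.6×1) = 2.3
Node E: 1 + 2 = 3
Node F: 1 + (0.34×2.3 + 0.46×1 + 0.2×3) = 2.842

2.84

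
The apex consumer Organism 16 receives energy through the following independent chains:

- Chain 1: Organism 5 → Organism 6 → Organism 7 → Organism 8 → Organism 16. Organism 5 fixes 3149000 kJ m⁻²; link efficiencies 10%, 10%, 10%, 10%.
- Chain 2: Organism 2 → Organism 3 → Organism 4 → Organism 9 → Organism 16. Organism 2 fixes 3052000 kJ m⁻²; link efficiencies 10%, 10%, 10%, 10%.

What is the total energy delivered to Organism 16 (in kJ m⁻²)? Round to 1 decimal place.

620.1 kJ m⁻²

Chain 1: 3149000 × 0.1 × 0.1 × 0.1 × 0.1 = 314.9 kJ m⁻²
Chain 2: 3052000 × 0.1 × 0.1 × 0.1 × 0.1 = 305.2 kJ m⁻²
Total at Organism 16: 314.9 + 305.2 = 620.1 kJ m⁻²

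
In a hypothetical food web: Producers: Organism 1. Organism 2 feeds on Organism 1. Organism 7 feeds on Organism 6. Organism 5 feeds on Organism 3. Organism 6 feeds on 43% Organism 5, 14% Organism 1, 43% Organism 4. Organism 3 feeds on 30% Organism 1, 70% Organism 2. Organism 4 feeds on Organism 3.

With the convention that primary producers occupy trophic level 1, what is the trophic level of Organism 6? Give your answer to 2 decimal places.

4.32

Organism 2: 1 + 1 = 2
Organism 3: 1 + (0.3×1 + 0.7×2) = 2.7
Organism 4: 1 + 2.7 = 3.7
Organism 5: 1 + 2.7 = 3.7
Organism 6: 1 + (0.43×3.7 + 0.14×1 + 0.43×3.7) = 4.322
Organism 7: 1 + 4.322 = 5.322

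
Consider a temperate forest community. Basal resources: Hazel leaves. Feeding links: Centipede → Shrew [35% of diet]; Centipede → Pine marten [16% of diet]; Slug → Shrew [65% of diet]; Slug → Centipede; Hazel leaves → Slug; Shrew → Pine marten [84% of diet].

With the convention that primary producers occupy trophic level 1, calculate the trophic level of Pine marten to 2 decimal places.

Slug: 1 + 1 = 2
Centipede: 1 + 2 = 3
Shrew: 1 + (0.35×3 + 0.65×2) = 3.35
Pine marten: 1 + (0.84×3.35 + 0.16×3) = 4.294

4.29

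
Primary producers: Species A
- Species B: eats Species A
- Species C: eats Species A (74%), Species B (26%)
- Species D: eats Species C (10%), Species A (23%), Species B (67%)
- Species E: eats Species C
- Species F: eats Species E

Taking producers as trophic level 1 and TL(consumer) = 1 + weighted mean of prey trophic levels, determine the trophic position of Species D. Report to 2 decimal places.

2.80

Species B: 1 + 1 = 2
Species C: 1 + (0.74×1 + 0.26×2) = 2.26
Species D: 1 + (0.1×2.26 + 0.23×1 + 0.67×2) = 2.796
Species E: 1 + 2.26 = 3.26
Species F: 1 + 3.26 = 4.26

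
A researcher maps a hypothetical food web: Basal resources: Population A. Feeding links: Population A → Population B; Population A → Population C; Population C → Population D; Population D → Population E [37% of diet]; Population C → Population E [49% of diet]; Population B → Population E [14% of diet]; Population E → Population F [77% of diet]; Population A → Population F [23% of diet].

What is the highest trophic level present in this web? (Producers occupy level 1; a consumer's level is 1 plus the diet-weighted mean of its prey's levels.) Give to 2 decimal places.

3.82

Population B: 1 + 1 = 2
Population C: 1 + 1 = 2
Population D: 1 + 2 = 3
Population E: 1 + (0.37×3 + 0.49×2 + 0.14×2) = 3.37
Population F: 1 + (0.77×3.37 + 0.23×1) = 3.8249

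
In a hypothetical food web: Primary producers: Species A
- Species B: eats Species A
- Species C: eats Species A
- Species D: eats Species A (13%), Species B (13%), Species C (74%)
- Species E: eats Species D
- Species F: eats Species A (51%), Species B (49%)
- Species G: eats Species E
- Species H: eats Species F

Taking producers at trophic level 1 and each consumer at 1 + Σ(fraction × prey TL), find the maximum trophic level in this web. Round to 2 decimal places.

4.87

Species B: 1 + 1 = 2
Species C: 1 + 1 = 2
Species D: 1 + (0.13×1 + 0.13×2 + 0.74×2) = 2.87
Species E: 1 + 2.87 = 3.87
Species F: 1 + (0.51×1 + 0.49×2) = 2.49
Species G: 1 + 3.87 = 4.87
Species H: 1 + 2.49 = 3.49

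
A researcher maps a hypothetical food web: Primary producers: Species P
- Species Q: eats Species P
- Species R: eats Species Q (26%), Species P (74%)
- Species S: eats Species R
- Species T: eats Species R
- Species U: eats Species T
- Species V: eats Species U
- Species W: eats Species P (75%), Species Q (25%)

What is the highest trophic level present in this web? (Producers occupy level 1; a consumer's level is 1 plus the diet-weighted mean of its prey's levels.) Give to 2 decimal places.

5.26

Species Q: 1 + 1 = 2
Species R: 1 + (0.26×2 + 0.74×1) = 2.26
Species S: 1 + 2.26 = 3.26
Species T: 1 + 2.26 = 3.26
Species U: 1 + 3.26 = 4.26
Species V: 1 + 4.26 = 5.26
Species W: 1 + (0.75×1 + 0.25×2) = 2.25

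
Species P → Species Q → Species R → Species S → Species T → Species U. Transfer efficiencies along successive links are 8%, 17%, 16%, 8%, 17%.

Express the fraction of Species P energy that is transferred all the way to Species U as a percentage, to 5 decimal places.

Product of link efficiencies: 0.08 × 0.17 × 0.16 × 0.08 × 0.17 = 0.0000295936
As a percentage: 0.0000295936 × 100 = 0.00296%

0.00296%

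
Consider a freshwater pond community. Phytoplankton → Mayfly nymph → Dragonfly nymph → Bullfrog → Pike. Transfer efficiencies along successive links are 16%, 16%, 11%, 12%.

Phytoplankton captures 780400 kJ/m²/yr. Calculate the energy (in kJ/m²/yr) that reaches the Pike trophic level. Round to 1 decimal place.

Mayfly nymph: 780400 × 0.16 = 124864 kJ/m²/yr
Dragonfly nymph: 124864 × 0.16 = 19978.24 kJ/m²/yr
Bullfrog: 19978.24 × 0.11 = 2197.6064 kJ/m²/yr
Pike: 2197.6064 × 0.12 = 263.712768 kJ/m²/yr

263.7 kJ/m²/yr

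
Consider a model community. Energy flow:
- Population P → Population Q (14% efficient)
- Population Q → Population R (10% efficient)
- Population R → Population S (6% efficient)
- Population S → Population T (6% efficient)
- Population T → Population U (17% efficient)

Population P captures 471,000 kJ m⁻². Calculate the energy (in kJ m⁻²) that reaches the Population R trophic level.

6594 kJ m⁻²

Population Q: 471000 × 0.14 = 65940 kJ m⁻²
Population R: 65940 × 0.1 = 6594 kJ m⁻²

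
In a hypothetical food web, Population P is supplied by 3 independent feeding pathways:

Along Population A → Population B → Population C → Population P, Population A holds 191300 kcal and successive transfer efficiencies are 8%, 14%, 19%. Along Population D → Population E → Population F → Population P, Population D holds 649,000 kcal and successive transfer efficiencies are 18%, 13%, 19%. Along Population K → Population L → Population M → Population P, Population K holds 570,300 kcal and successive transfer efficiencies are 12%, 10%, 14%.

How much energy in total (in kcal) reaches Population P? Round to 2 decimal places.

4250.64 kcal

Via Population A: 191300 × 0.08 × 0.14 × 0.19 = 407.0864 kcal
Via Population D: 649000 × 0.18 × 0.13 × 0.19 = 2885.454 kcal
Via Population K: 570300 × 0.12 × 0.1 × 0.14 = 958.104 kcal
Total at Population P: 407.0864 + 2885.454 + 958.104 = 4250.6444 kcal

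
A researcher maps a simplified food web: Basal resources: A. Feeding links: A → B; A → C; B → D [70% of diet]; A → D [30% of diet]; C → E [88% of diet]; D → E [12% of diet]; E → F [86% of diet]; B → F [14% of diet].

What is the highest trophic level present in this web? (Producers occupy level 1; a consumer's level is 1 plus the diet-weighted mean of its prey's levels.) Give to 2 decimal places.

3.93

B: 1 + 1 = 2
C: 1 + 1 = 2
D: 1 + (0.7×2 + 0.3×1) = 2.7
E: 1 + (0.88×2 + 0.12×2.7) = 3.084
F: 1 + (0.86×3.084 + 0.14×2) = 3.93224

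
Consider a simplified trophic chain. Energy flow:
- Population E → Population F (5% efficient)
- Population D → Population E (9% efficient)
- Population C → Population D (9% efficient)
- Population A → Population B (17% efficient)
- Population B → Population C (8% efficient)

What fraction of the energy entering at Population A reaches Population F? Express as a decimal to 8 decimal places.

0.00000551

Product of link efficiencies: 0.17 × 0.08 × 0.09 × 0.09 × 0.05 = 0.000005508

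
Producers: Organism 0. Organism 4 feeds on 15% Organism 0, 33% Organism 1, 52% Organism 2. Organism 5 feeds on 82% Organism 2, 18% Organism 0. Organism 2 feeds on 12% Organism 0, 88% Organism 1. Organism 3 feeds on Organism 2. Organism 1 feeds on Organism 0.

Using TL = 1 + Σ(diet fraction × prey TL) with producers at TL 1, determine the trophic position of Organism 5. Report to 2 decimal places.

3.54

Organism 1: 1 + 1 = 2
Organism 2: 1 + (0.12×1 + 0.88×2) = 2.88
Organism 3: 1 + 2.88 = 3.88
Organism 4: 1 + (0.15×1 + 0.33×2 + 0.52×2.88) = 3.3076
Organism 5: 1 + (0.82×2.88 + 0.18×1) = 3.5416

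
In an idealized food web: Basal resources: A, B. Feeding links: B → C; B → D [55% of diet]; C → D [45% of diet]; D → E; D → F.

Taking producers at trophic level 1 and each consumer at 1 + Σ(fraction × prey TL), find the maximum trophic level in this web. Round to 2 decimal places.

C: 1 + 1 = 2
D: 1 + (0.55×1 + 0.45×2) = 2.45
E: 1 + 2.45 = 3.45
F: 1 + 2.45 = 3.45

3.45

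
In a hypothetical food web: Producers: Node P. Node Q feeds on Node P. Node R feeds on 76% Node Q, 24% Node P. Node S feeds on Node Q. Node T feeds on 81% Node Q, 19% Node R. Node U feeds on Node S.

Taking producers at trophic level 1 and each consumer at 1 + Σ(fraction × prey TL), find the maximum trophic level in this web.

Node Q: 1 + 1 = 2
Node R: 1 + (0.76×2 + 0.24×1) = 2.76
Node S: 1 + 2 = 3
Node T: 1 + (0.81×2 + 0.19×2.76) = 3.1444
Node U: 1 + 3 = 4

4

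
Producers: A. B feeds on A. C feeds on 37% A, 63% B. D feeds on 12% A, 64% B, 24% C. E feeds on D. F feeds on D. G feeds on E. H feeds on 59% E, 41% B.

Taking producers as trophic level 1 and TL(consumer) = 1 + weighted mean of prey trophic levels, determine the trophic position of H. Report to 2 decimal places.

4.20

B: 1 + 1 = 2
C: 1 + (0.37×1 + 0.63×2) = 2.63
D: 1 + (0.12×1 + 0.64×2 + 0.24×2.63) = 3.0312
E: 1 + 3.0312 = 4.0312
F: 1 + 3.0312 = 4.0312
G: 1 + 4.0312 = 5.0312
H: 1 + (0.59×4.0312 + 0.41×2) = 4.198408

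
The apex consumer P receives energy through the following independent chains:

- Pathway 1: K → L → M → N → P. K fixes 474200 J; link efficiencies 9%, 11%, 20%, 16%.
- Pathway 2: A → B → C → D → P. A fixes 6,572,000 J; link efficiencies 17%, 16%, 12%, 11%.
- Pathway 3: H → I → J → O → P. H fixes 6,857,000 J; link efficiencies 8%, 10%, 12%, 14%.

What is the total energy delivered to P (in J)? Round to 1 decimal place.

Pathway 1: 474200 × 0.09 × 0.11 × 0.2 × 0.16 = 150.22656 J
Pathway 2: 6572000 × 0.17 × 0.16 × 0.12 × 0.11 = 2359.61088 J
Pathway 3: 6857000 × 0.08 × 0.1 × 0.12 × 0.14 = 921.5808 J
Total at P: 150.22656 + 2359.61088 + 921.5808 = 3431.41824 J

3431.4 J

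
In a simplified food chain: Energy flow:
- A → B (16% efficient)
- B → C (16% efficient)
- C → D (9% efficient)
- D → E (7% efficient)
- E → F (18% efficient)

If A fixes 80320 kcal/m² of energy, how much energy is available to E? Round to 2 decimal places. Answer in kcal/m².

B: 80320 × 0.16 = 12851.2 kcal/m²
C: 12851.2 × 0.16 = 2056.192 kcal/m²
D: 2056.192 × 0.09 = 185.05728 kcal/m²
E: 185.05728 × 0.07 = 12.9540096 kcal/m²

12.95 kcal/m²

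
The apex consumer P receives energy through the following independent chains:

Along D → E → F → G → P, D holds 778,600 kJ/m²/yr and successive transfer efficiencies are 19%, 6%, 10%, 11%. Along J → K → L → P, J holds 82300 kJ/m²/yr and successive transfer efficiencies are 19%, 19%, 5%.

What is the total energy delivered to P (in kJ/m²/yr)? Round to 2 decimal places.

246.19 kJ/m²/yr

Via D: 778600 × 0.19 × 0.06 × 0.1 × 0.11 = 97.63644 kJ/m²/yr
Via J: 82300 × 0.19 × 0.19 × 0.05 = 148.5515 kJ/m²/yr
Total at P: 97.63644 + 148.5515 = 246.18794 kJ/m²/yr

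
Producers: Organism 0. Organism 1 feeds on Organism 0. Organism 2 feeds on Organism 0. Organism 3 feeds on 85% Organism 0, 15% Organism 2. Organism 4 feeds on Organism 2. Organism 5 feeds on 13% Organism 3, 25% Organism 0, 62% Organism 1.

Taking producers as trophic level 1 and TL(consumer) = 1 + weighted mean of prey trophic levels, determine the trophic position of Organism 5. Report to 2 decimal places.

Organism 1: 1 + 1 = 2
Organism 2: 1 + 1 = 2
Organism 3: 1 + (0.85×1 + 0.15×2) = 2.15
Organism 4: 1 + 2 = 3
Organism 5: 1 + (0.13×2.15 + 0.25×1 + 0.62×2) = 2.7695

2.77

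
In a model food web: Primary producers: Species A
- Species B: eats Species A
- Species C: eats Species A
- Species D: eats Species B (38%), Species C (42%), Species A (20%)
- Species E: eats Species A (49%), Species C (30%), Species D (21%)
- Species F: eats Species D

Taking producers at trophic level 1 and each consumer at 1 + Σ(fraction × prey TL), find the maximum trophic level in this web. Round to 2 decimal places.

Species B: 1 + 1 = 2
Species C: 1 + 1 = 2
Species D: 1 + (0.38×2 + 0.42×2 + 0.2×1) = 2.8
Species E: 1 + (0.49×1 + 0.3×2 + 0.21×2.8) = 2.678
Species F: 1 + 2.8 = 3.8

3.80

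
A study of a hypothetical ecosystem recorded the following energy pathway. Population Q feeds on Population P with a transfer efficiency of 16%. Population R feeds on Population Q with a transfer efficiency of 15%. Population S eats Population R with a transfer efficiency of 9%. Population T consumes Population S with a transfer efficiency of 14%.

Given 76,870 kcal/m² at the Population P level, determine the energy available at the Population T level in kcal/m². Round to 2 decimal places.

Population Q: 76870 × 0.16 = 12299.2 kcal/m²
Population R: 12299.2 × 0.15 = 1844.88 kcal/m²
Population S: 1844.88 × 0.09 = 166.0392 kcal/m²
Population T: 166.0392 × 0.14 = 23.245488 kcal/m²

23.25 kcal/m²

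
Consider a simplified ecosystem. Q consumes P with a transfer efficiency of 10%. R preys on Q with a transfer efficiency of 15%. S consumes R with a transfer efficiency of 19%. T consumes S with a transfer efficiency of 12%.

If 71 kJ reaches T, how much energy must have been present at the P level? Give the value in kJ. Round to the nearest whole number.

Cumulative transfer efficiency: 0.1 × 0.15 × 0.19 × 0.12 = 0.000342
P energy = 71 / 0.000342 = 207602 kJ

207602 kJ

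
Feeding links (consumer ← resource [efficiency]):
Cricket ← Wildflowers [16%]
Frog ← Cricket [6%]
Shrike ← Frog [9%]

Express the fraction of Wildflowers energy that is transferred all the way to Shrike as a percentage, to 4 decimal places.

Product of link efficiencies: 0.16 × 0.06 × 0.09 = 0.000864
As a percentage: 0.000864 × 100 = 0.0864%

0.0864%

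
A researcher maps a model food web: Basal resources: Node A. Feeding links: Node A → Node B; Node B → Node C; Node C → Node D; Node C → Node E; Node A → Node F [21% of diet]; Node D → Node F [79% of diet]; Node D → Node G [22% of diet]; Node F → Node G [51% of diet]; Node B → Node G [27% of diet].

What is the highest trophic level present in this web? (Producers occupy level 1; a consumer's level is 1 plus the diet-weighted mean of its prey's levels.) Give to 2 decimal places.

4.65

Node B: 1 + 1 = 2
Node C: 1 + 2 = 3
Node D: 1 + 3 = 4
Node E: 1 + 3 = 4
Node F: 1 + (0.21×1 + 0.79×4) = 4.37
Node G: 1 + (0.22×4 + 0.51×4.37 + 0.27×2) = 4.6487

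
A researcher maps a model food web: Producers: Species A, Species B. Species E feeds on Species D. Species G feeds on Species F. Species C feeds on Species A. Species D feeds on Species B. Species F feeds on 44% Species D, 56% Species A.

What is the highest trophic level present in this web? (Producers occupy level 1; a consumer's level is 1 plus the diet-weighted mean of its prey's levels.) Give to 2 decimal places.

3.44

Species C: 1 + 1 = 2
Species D: 1 + 1 = 2
Species E: 1 + 2 = 3
Species F: 1 + (0.44×2 + 0.56×1) = 2.44
Species G: 1 + 2.44 = 3.44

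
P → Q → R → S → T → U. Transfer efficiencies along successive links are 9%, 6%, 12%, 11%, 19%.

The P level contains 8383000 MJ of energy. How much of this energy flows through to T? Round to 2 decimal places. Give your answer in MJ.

597.54 MJ

Q: 8383000 × 0.09 = 754470 MJ
R: 754470 × 0.06 = 45268.2 MJ
S: 45268.2 × 0.12 = 5432.184 MJ
T: 5432.184 × 0.11 = 597.54024 MJ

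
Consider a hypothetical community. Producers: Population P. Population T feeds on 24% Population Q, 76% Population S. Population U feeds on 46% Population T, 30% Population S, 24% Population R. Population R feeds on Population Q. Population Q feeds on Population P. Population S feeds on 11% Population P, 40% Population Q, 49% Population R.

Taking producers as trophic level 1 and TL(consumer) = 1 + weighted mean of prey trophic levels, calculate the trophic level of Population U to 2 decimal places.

Population Q: 1 + 1 = 2
Population R: 1 + 2 = 3
Population S: 1 + (0.11×1 + 0.4×2 + 0.49×3) = 3.38
Population T: 1 + (0.24×2 + 0.76×3.38) = 4.0488
Population U: 1 + (0.46×4.0488 + 0.3×3.38 + 0.24×3) = 4.596448

4.60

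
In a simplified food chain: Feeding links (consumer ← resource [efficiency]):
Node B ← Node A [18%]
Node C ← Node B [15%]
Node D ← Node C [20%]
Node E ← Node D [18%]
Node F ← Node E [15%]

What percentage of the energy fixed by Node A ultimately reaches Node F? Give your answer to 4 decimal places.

Product of link efficiencies: 0.18 × 0.15 × 0.2 × 0.18 × 0.15 = 0.0001458
As a percentage: 0.0001458 × 100 = 0.0146%

0.0146%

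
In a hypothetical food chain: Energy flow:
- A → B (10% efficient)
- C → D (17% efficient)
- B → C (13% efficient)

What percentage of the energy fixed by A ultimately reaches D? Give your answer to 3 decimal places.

0.221%

Product of link efficiencies: 0.1 × 0.13 × 0.17 = 0.00221
As a percentage: 0.00221 × 100 = 0.221%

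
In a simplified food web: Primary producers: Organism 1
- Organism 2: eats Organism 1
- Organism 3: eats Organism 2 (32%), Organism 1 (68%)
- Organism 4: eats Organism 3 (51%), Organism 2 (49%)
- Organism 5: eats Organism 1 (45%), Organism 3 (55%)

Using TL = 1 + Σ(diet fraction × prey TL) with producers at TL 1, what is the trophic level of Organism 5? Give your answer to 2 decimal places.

2.73

Organism 2: 1 + 1 = 2
Organism 3: 1 + (0.32×2 + 0.68×1) = 2.32
Organism 4: 1 + (0.51×2.32 + 0.49×2) = 3.1632
Organism 5: 1 + (0.45×1 + 0.55×2.32) = 2.726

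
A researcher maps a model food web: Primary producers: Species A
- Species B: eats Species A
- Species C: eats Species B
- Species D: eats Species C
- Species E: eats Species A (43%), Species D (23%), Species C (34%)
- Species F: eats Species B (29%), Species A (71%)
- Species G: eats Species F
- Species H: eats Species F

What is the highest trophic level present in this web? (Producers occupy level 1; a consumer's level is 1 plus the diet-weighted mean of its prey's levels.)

Species B: 1 + 1 = 2
Species C: 1 + 2 = 3
Species D: 1 + 3 = 4
Species E: 1 + (0.43×1 + 0.23×4 + 0.34×3) = 3.37
Species F: 1 + (0.29×2 + 0.71×1) = 2.29
Species G: 1 + 2.29 = 3.29
Species H: 1 + 2.29 = 3.29

4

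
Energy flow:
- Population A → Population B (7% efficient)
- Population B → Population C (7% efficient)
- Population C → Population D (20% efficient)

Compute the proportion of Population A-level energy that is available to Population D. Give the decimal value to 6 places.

Product of link efficiencies: 0.07 × 0.07 × 0.2 = 0.00098

0.000980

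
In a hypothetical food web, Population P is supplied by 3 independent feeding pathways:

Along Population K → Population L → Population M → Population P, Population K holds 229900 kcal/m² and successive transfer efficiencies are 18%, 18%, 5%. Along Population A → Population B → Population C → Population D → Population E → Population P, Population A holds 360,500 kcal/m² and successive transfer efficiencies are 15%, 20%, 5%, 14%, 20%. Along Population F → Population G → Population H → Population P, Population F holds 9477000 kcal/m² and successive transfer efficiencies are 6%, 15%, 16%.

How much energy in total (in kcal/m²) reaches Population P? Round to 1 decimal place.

Via Population K: 229900 × 0.18 × 0.18 × 0.05 = 372.438 kcal/m²
Via Population A: 360500 × 0.15 × 0.2 × 0.05 × 0.14 × 0.2 = 15.141 kcal/m²
Via Population F: 9477000 × 0.06 × 0.15 × 0.16 = 13646.88 kcal/m²
Total at Population P: 372.438 + 15.141 + 13646.88 = 14034.459 kcal/m²

14034.5 kcal/m²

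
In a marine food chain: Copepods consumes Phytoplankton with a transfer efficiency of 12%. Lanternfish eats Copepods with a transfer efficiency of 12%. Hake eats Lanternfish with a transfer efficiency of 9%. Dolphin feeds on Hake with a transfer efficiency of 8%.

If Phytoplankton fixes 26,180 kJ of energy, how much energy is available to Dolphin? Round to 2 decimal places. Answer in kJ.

2.71 kJ

Copepods: 26180 × 0.12 = 3141.6 kJ
Lanternfish: 3141.6 × 0.12 = 376.992 kJ
Hake: 376.992 × 0.09 = 33.92928 kJ
Dolphin: 33.92928 × 0.08 = 2.7143424 kJ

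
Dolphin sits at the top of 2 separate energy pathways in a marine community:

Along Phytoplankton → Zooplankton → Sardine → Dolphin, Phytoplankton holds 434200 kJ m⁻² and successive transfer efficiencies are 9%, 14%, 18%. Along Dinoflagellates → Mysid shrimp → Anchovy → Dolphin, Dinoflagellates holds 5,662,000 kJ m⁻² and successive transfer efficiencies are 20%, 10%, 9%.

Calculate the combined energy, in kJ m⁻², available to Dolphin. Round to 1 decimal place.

Via Phytoplankton: 434200 × 0.09 × 0.14 × 0.18 = 984.7656 kJ m⁻²
Via Dinoflagellates: 5662000 × 0.2 × 0.1 × 0.09 = 10191.6 kJ m⁻²
Total at Dolphin: 984.7656 + 10191.6 = 11176.3656 kJ m⁻²

11176.4 kJ m⁻²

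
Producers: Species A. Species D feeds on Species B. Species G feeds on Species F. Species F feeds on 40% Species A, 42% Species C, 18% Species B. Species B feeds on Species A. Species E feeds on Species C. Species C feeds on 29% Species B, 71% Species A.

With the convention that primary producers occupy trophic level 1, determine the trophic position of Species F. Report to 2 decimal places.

Species B: 1 + 1 = 2
Species C: 1 + (0.29×2 + 0.71×1) = 2.29
Species D: 1 + 2 = 3
Species E: 1 + 2.29 = 3.29
Species F: 1 + (0.4×1 + 0.42×2.29 + 0.18×2) = 2.7218
Species G: 1 + 2.7218 = 3.7218

2.72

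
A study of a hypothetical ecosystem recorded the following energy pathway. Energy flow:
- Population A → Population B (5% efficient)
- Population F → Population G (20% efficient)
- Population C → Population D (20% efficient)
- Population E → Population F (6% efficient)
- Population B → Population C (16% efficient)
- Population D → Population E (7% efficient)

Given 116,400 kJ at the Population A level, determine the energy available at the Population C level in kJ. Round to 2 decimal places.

Population B: 116400 × 0.05 = 5820 kJ
Population C: 5820 × 0.16 = 931.2 kJ

931.20 kJ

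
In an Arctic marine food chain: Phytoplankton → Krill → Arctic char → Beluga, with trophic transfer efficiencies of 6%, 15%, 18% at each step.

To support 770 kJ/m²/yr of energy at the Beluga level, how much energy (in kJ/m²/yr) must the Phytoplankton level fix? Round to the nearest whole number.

475309 kJ/m²/yr

Cumulative transfer efficiency: 0.06 × 0.15 × 0.18 = 0.00162
Phytoplankton energy = 770 / 0.00162 = 475309 kJ/m²/yr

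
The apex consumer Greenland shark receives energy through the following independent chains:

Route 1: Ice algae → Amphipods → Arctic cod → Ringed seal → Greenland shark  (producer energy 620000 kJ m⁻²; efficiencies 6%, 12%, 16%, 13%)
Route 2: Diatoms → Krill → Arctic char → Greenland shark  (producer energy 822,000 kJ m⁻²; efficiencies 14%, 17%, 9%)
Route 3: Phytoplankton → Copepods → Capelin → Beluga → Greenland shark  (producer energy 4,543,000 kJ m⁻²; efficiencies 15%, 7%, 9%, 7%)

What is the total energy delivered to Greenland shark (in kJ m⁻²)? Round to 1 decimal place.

2154.1 kJ m⁻²

Route 1: 620000 × 0.06 × 0.12 × 0.16 × 0.13 = 92.8512 kJ m⁻²
Route 2: 822000 × 0.14 × 0.17 × 0.09 = 1760.724 kJ m⁻²
Route 3: 4543000 × 0.15 × 0.07 × 0.09 × 0.07 = 300.51945 kJ m⁻²
Total at Greenland shark: 92.8512 + 1760.724 + 300.51945 = 2154.09465 kJ m⁻²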